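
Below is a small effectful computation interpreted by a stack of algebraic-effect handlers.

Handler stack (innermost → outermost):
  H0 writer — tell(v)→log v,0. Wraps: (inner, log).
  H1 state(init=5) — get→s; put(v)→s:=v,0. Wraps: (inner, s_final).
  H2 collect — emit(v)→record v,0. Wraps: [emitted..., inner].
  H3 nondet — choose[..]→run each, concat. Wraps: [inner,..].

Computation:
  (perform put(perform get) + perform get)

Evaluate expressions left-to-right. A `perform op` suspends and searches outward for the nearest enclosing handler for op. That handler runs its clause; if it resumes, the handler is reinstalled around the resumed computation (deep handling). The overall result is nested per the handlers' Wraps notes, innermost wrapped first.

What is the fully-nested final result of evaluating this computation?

Step-by-step:
get @ H1 ⇒ 5
put(5) @ H1 ⇒ s:=5
get @ H1 ⇒ 5
H0 returns (5, ())
H1 returns ((5, ()), 5)
H2 returns [((5, ()), 5)]
H3 returns [[((5, ()), 5)]]
= [[((5, ()), 5)]]

Answer: [[((5, ()), 5)]]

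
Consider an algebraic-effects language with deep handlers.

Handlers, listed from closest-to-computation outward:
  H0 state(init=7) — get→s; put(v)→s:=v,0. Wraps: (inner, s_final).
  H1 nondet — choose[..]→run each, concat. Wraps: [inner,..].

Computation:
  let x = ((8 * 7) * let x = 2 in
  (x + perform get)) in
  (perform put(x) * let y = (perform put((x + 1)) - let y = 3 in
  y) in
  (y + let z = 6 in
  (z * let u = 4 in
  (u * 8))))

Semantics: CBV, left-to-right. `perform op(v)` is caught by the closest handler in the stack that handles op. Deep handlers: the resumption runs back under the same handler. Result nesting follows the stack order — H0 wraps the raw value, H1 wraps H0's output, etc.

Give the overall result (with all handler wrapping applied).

Answer: [(0, 505)]

Step-by-step:
get @ H0 ⇒ 7
put(504) @ H0 ⇒ s:=504
put(505) @ H0 ⇒ s:=505
H0 returns (0, 505)
H1 returns [(0, 505)]
= [(0, 505)]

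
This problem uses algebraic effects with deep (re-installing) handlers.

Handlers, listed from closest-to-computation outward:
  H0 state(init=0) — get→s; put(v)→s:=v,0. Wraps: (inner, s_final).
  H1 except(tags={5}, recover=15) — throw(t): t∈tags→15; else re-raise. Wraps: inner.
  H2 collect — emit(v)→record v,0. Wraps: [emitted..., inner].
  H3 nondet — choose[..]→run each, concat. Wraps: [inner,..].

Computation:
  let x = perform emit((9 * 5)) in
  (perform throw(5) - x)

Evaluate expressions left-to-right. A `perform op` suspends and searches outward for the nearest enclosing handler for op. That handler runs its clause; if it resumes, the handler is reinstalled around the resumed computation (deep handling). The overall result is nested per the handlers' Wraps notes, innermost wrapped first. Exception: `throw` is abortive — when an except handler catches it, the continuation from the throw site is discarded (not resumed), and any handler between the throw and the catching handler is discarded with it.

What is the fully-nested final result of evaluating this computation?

Working:
emit(45) @ H2 ⇒ out+=45
throw(5) @ H1 caught ⇒ 15
H2 returns [45, 15]
H3 returns [[45, 15]]
= [[45, 15]]

Answer: [[45, 15]]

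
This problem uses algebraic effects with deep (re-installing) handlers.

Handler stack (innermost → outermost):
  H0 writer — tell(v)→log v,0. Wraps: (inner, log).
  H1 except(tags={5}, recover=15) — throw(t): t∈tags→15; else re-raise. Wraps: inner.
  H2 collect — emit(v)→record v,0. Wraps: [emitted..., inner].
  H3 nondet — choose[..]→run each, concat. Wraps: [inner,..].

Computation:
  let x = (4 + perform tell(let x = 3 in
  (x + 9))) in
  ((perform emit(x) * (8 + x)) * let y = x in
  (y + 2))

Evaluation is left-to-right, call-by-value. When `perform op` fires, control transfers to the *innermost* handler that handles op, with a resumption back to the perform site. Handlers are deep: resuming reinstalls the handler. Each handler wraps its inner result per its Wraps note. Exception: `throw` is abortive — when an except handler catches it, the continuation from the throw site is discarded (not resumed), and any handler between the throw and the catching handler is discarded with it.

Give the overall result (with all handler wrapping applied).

Answer: [[4, (0, (12))]]

Evaluation trace:
tell(12) @ H0 ⇒ log+=12
emit(4) @ H2 ⇒ out+=4
H0 returns (0, (12))
H1 returns (0, (12))
H2 returns [4, (0, (12))]
H3 returns [[4, (0, (12))]]
= [[4, (0, (12))]]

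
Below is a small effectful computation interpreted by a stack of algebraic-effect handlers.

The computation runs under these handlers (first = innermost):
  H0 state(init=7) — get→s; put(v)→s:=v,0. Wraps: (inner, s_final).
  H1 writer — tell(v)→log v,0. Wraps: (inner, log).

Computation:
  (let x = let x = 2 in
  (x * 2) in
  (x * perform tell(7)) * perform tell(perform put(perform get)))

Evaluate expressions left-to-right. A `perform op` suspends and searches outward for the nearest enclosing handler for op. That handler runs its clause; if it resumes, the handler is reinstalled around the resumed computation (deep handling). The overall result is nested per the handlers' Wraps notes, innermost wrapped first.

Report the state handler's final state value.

Answer: 7

Evaluation trace:
tell(7) @ H1 ⇒ log+=7
get @ H0 ⇒ 7
put(7) @ H0 ⇒ s:=7
tell(0) @ H1 ⇒ log+=0
H0 returns (0, 7)
H1 returns ((0, 7), (7, 0))
= ((0, 7), (7, 0))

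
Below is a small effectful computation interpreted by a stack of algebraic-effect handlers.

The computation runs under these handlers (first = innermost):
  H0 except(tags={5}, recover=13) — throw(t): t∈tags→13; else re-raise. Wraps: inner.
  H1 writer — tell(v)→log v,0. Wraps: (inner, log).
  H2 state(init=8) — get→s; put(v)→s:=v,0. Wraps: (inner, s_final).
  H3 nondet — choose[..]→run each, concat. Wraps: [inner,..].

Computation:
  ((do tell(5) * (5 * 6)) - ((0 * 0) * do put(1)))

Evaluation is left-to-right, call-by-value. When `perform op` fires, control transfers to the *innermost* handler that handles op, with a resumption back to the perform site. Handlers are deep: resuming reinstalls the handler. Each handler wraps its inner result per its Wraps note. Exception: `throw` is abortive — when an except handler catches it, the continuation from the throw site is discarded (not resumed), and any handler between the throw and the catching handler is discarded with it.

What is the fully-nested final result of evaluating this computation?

Evaluation trace:
tell(5) @ H1 ⇒ log+=5
put(1) @ H2 ⇒ s:=1
H0 returns 0
H1 returns (0, (5))
H2 returns ((0, (5)), 1)
H3 returns [((0, (5)), 1)]
= [((0, (5)), 1)]

Answer: [((0, (5)), 1)]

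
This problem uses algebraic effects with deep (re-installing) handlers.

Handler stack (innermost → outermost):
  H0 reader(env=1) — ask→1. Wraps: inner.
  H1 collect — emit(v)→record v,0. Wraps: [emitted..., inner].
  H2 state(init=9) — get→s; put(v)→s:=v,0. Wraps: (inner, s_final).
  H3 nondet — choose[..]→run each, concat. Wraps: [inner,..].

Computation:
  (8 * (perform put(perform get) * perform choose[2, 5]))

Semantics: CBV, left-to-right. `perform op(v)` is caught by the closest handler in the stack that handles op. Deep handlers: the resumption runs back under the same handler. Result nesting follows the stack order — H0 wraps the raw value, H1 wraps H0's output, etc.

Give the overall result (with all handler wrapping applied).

Answer: [([0], 9), ([0], 9)]

Working:
get @ H2 ⇒ 9
put(9) @ H2 ⇒ s:=9
choose[2, 5] @ H3
  branch[0] choose=2:
    H0 returns 0
    H1 returns [0]
    H2 returns ([0], 9)
    H3 returns [([0], 9)]
  branch[1] choose=5:
    H0 returns 0
    H1 returns [0]
    H2 returns ([0], 9)
    H3 returns [([0], 9)]
= [([0], 9), ([0], 9)]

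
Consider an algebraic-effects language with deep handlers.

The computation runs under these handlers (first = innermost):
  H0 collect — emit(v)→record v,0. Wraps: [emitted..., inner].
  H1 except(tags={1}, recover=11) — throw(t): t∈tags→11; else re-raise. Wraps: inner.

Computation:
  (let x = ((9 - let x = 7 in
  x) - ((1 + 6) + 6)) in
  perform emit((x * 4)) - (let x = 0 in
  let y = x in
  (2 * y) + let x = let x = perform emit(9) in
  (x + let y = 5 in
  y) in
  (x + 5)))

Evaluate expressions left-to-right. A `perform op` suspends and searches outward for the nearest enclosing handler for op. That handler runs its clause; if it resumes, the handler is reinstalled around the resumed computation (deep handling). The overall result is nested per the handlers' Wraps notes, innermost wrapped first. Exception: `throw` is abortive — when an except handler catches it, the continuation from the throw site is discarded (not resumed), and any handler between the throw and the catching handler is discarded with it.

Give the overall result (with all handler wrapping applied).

Answer: [-44, 9, -10]

Evaluation trace:
emit(-44) @ H0 ⇒ out+=-44
emit(9) @ H0 ⇒ out+=9
H0 returns [-44, 9, -10]
H1 returns [-44, 9, -10]
= [-44, 9, -10]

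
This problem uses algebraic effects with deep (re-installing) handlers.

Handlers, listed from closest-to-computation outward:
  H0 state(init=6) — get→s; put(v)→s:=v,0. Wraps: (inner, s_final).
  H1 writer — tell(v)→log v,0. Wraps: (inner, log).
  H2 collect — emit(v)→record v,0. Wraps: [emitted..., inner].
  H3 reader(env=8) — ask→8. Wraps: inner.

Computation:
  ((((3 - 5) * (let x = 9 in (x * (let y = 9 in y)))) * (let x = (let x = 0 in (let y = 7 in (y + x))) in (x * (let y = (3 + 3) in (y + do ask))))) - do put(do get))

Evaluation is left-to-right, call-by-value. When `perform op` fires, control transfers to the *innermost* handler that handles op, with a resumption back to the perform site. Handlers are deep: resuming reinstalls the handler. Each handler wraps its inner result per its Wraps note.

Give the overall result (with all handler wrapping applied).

Answer: [((-15876, 6), ())]

Step-by-step:
ask @ H3 ⇒ 8
get @ H0 ⇒ 6
put(6) @ H0 ⇒ s:=6
H0 returns (-15876, 6)
H1 returns ((-15876, 6), ())
H2 returns [((-15876, 6), ())]
H3 returns [((-15876, 6), ())]
= [((-15876, 6), ())]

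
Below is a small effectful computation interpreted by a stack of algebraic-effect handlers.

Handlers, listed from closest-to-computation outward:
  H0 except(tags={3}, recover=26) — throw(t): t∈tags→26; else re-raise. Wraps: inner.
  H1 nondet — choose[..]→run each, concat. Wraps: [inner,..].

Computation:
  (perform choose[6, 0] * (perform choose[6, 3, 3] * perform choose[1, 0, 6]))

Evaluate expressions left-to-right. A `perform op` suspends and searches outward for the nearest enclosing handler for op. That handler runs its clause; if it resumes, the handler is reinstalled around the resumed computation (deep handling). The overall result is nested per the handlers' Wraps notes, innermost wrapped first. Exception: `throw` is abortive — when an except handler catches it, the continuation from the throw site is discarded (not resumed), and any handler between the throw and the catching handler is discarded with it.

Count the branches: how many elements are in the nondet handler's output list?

Answer: 18

Step-by-step:
choose[6, 0] @ H1
  branch[0] choose=6:
    choose[6, 3, 3] @ H1
      branch[0] choose=6:
        choose[1, 0, 6] @ H1
          branch[0] choose=1:
            H0 returns 36
            H1 returns [36]
          branch[1] choose=0:
            H0 returns 0
            H1 returns [0]
          branch[2] choose=6:
            H0 returns 216
            H1 returns [216]
      branch[1] choose=3:
        choose[1, 0, 6] @ H1
          branch[0] choose=1:
            H0 returns 18
            H1 returns [18]
          branch[1] choose=0:
            H0 returns 0
            H1 returns [0]
          branch[2] choose=6:
            H0 returns 108
            H1 returns [108]
      branch[2] choose=3:
        choose[1, 0, 6] @ H1
          branch[0] choose=1:
            H0 returns 18
            H1 returns [18]
          branch[1] choose=0:
            H0 returns 0
            H1 returns [0]
          branch[2] choose=6:
            H0 returns 108
            H1 returns [108]
  branch[1] choose=0:
    choose[6, 3, 3] @ H1
      branch[0] choose=6:
        choose[1, 0, 6] @ H1
          branch[0] choose=1:
            H0 returns 0
            H1 returns [0]
          branch[1] choose=0:
            H0 returns 0
            H1 returns [0]
          branch[2] choose=6:
            H0 returns 0
            H1 returns [0]
      branch[1] choose=3:
        choose[1, 0, 6] @ H1
          branch[0] choose=1:
            H0 returns 0
            H1 returns [0]
          branch[1] choose=0:
            H0 returns 0
            H1 returns [0]
          branch[2] choose=6:
            H0 returns 0
            H1 returns [0]
      branch[2] choose=3:
        choose[1, 0, 6] @ H1
          branch[0] choose=1:
            H0 returns 0
            H1 returns [0]
          branch[1] choose=0:
            H0 returns 0
            H1 returns [0]
          branch[2] choose=6:
            H0 returns 0
            H1 returns [0]
= [36, 0, 216, 18, 0, 108, 18, 0, 108, 0, 0, 0, 0, 0, 0, 0, 0, 0]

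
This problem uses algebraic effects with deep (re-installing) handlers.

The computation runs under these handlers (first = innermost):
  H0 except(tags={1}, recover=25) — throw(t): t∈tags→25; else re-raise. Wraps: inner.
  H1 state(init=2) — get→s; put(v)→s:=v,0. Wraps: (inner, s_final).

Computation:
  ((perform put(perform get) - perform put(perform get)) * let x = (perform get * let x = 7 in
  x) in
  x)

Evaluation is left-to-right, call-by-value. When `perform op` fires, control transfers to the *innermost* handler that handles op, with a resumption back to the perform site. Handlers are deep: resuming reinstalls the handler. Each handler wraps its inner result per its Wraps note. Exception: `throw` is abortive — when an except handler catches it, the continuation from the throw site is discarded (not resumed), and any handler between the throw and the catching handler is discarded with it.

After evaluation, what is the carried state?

Step-by-step:
get @ H1 ⇒ 2
put(2) @ H1 ⇒ s:=2
get @ H1 ⇒ 2
put(2) @ H1 ⇒ s:=2
get @ H1 ⇒ 2
H0 returns 0
H1 returns (0, 2)
= (0, 2)

Answer: 2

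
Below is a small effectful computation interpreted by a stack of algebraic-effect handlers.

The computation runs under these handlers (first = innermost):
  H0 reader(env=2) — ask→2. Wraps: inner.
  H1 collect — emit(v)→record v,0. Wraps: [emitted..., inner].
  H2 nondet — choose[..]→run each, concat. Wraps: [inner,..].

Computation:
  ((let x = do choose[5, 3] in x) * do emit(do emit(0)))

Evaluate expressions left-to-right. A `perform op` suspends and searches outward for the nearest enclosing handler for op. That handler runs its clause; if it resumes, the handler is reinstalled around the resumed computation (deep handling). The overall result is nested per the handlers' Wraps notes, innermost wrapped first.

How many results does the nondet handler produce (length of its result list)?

Answer: 2

Evaluation trace:
choose[5, 3] @ H2
  branch[0] choose=5:
    emit(0) @ H1 ⇒ out+=0
    emit(0) @ H1 ⇒ out+=0
    H0 returns 0
    H1 returns [0, 0, 0]
    H2 returns [[0, 0, 0]]
  branch[1] choose=3:
    emit(0) @ H1 ⇒ out+=0
    emit(0) @ H1 ⇒ out+=0
    H0 returns 0
    H1 returns [0, 0, 0]
    H2 returns [[0, 0, 0]]
= [[0, 0, 0], [0, 0, 0]]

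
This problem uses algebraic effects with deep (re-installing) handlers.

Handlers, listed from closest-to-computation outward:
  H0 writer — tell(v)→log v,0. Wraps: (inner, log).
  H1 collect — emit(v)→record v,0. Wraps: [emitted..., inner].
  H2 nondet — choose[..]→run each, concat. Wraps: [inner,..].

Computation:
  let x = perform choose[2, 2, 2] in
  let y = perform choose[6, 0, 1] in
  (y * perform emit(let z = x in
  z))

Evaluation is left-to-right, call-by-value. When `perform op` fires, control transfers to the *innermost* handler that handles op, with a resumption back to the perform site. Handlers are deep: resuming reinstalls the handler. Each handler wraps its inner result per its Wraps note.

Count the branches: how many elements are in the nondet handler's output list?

Answer: 9

Working:
choose[2, 2, 2] @ H2
  branch[0] choose=2:
    choose[6, 0, 1] @ H2
      branch[0] choose=6:
        emit(2) @ H1 ⇒ out+=2
        H0 returns (0, ())
        H1 returns [2, (0, ())]
        H2 returns [[2, (0, ())]]
      branch[1] choose=0:
        emit(2) @ H1 ⇒ out+=2
        H0 returns (0, ())
        H1 returns [2, (0, ())]
        H2 returns [[2, (0, ())]]
      branch[2] choose=1:
        emit(2) @ H1 ⇒ out+=2
        H0 returns (0, ())
        H1 returns [2, (0, ())]
        H2 returns [[2, (0, ())]]
  branch[1] choose=2:
    choose[6, 0, 1] @ H2
      branch[0] choose=6:
        emit(2) @ H1 ⇒ out+=2
        H0 returns (0, ())
        H1 returns [2, (0, ())]
        H2 returns [[2, (0, ())]]
      branch[1] choose=0:
        emit(2) @ H1 ⇒ out+=2
        H0 returns (0, ())
        H1 returns [2, (0, ())]
        H2 returns [[2, (0, ())]]
      branch[2] choose=1:
        emit(2) @ H1 ⇒ out+=2
        H0 returns (0, ())
        H1 returns [2, (0, ())]
        H2 returns [[2, (0, ())]]
  branch[2] choose=2:
    choose[6, 0, 1] @ H2
      branch[0] choose=6:
        emit(2) @ H1 ⇒ out+=2
        H0 returns (0, ())
        H1 returns [2, (0, ())]
        H2 returns [[2, (0, ())]]
      branch[1] choose=0:
        emit(2) @ H1 ⇒ out+=2
        H0 returns (0, ())
        H1 returns [2, (0, ())]
        H2 returns [[2, (0, ())]]
      branch[2] choose=1:
        emit(2) @ H1 ⇒ out+=2
        H0 returns (0, ())
        H1 returns [2, (0, ())]
        H2 returns [[2, (0, ())]]
= [[2, (0, ())], [2, (0, ())], [2, (0, ())], [2, (0, ())], [2, (0, ())], [2, (0, ())], [2, (0, ())], [2, (0, ())], [2, (0, ())]]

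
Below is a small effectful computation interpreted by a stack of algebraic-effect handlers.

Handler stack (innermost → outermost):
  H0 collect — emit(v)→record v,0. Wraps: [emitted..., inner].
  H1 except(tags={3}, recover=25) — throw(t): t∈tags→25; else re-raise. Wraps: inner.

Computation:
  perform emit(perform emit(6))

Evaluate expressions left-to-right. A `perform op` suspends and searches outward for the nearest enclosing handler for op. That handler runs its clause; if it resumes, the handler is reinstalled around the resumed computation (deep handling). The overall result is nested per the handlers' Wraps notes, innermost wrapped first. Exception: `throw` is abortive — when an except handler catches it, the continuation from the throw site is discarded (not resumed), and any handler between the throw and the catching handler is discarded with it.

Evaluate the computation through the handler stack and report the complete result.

Step-by-step:
emit(6) @ H0 ⇒ out+=6
emit(0) @ H0 ⇒ out+=0
H0 returns [6, 0, 0]
H1 returns [6, 0, 0]
= [6, 0, 0]

Answer: [6, 0, 0]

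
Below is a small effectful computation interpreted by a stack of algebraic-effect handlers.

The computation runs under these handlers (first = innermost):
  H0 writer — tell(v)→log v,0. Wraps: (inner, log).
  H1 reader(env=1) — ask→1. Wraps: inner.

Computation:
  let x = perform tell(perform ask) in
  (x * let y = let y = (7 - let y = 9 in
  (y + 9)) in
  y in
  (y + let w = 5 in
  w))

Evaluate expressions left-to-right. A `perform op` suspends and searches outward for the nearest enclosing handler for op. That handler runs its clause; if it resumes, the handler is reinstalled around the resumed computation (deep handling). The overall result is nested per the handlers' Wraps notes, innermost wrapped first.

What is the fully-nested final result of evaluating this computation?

Working:
ask @ H1 ⇒ 1
tell(1) @ H0 ⇒ log+=1
H0 returns (0, (1))
H1 returns (0, (1))
= (0, (1))

Answer: (0, (1))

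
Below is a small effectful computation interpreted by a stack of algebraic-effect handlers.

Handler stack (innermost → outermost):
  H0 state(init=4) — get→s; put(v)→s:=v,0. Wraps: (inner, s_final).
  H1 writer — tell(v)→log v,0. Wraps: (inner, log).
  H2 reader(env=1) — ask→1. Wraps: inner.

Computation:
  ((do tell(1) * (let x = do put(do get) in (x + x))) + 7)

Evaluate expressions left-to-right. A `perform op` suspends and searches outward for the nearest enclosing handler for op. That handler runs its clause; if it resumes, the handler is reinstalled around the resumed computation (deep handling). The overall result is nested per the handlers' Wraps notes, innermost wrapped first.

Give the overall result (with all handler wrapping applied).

Evaluation trace:
tell(1) @ H1 ⇒ log+=1
get @ H0 ⇒ 4
put(4) @ H0 ⇒ s:=4
H0 returns (7, 4)
H1 returns ((7, 4), (1))
H2 returns ((7, 4), (1))
= ((7, 4), (1))

Answer: ((7, 4), (1))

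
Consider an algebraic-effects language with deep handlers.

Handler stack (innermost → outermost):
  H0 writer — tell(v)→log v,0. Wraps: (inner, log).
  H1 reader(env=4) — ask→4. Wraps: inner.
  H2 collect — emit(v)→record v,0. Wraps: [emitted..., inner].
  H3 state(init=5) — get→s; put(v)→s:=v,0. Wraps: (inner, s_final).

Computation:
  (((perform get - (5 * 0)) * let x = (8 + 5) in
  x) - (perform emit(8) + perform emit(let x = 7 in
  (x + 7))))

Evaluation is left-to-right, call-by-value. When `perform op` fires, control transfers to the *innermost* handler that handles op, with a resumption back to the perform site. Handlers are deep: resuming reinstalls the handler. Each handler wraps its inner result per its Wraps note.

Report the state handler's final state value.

Answer: 5

Evaluation trace:
get @ H3 ⇒ 5
emit(8) @ H2 ⇒ out+=8
emit(14) @ H2 ⇒ out+=14
H0 returns (65, ())
H1 returns (65, ())
H2 returns [8, 14, (65, ())]
H3 returns ([8, 14, (65, ())], 5)
= ([8, 14, (65, ())], 5)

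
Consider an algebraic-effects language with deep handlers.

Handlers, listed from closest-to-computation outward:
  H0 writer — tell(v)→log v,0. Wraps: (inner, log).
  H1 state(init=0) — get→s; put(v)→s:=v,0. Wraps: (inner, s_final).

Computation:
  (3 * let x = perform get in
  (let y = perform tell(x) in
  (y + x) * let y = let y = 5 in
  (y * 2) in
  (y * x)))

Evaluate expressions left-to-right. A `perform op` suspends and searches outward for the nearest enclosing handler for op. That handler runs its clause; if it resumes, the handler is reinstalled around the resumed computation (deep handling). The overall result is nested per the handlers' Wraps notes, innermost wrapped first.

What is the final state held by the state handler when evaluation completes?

Answer: 0

Step-by-step:
get @ H1 ⇒ 0
tell(0) @ H0 ⇒ log+=0
H0 returns (0, (0))
H1 returns ((0, (0)), 0)
= ((0, (0)), 0)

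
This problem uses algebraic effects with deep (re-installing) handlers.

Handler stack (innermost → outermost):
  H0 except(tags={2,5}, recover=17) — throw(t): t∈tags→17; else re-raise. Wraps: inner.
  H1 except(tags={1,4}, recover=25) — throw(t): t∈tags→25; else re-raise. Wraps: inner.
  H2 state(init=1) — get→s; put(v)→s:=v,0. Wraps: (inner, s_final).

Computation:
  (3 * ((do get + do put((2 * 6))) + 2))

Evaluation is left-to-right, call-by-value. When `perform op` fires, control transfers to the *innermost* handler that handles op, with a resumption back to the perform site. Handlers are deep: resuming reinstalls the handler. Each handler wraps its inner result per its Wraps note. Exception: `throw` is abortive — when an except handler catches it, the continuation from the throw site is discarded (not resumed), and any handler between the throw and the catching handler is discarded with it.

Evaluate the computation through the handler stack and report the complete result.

Answer: (9, 12)

Working:
get @ H2 ⇒ 1
put(12) @ H2 ⇒ s:=12
H0 returns 9
H1 returns 9
H2 returns (9, 12)
= (9, 12)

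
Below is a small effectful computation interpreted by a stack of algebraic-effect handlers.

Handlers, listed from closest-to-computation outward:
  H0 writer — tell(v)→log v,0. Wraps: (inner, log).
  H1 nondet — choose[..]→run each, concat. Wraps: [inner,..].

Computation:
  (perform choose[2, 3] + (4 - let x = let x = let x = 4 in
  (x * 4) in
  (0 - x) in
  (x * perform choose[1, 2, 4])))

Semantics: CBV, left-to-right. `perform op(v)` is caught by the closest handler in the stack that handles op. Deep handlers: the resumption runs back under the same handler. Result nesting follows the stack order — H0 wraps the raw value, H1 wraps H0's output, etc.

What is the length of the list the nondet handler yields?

Answer: 6

Working:
choose[2, 3] @ H1
  branch[0] choose=2:
    choose[1, 2, 4] @ H1
      branch[0] choose=1:
        H0 returns (22, ())
        H1 returns [(22, ())]
      branch[1] choose=2:
        H0 returns (38, ())
        H1 returns [(38, ())]
      branch[2] choose=4:
        H0 returns (70, ())
        H1 returns [(70, ())]
  branch[1] choose=3:
    choose[1, 2, 4] @ H1
      branch[0] choose=1:
        H0 returns (23, ())
        H1 returns [(23, ())]
      branch[1] choose=2:
        H0 returns (39, ())
        H1 returns [(39, ())]
      branch[2] choose=4:
        H0 returns (71, ())
        H1 returns [(71, ())]
= [(22, ()), (38, ()), (70, ()), (23, ()), (39, ()), (71, ())]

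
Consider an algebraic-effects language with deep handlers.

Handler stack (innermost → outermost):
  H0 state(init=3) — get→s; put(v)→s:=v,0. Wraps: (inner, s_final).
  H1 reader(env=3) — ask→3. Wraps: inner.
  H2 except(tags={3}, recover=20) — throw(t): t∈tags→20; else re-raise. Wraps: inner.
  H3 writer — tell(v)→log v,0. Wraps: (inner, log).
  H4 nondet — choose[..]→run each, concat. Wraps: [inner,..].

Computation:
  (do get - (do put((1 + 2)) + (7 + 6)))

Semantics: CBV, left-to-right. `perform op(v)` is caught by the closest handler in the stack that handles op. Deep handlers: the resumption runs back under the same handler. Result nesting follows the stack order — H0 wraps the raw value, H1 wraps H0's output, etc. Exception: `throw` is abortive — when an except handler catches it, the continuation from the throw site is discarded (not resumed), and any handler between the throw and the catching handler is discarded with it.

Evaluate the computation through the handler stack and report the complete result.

Answer: [((-10, 3), ())]

Working:
get @ H0 ⇒ 3
put(3) @ H0 ⇒ s:=3
H0 returns (-10, 3)
H1 returns (-10, 3)
H2 returns (-10, 3)
H3 returns ((-10, 3), ())
H4 returns [((-10, 3), ())]
= [((-10, 3), ())]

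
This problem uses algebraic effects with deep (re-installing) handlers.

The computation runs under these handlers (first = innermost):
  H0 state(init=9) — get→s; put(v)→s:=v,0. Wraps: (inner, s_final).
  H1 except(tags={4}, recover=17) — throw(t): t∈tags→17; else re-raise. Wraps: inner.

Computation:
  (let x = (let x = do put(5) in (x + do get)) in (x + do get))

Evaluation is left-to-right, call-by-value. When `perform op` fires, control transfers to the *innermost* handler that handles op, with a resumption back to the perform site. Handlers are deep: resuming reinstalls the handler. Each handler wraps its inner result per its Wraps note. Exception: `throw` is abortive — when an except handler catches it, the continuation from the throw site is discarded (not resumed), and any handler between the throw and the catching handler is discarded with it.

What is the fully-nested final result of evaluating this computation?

Step-by-step:
put(5) @ H0 ⇒ s:=5
get @ H0 ⇒ 5
get @ H0 ⇒ 5
H0 returns (10, 5)
H1 returns (10, 5)
= (10, 5)

Answer: (10, 5)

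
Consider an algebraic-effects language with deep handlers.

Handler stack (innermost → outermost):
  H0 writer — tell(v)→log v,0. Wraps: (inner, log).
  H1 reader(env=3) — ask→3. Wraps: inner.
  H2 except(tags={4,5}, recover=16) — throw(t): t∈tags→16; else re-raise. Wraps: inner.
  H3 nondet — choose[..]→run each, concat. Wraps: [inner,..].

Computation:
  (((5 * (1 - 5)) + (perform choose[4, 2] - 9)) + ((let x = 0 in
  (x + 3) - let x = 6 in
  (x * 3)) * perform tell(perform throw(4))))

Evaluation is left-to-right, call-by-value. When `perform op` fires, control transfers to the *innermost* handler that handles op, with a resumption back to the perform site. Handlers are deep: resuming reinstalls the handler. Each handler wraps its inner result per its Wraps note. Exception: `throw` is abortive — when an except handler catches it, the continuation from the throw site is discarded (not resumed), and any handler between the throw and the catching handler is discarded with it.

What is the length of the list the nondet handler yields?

Evaluation trace:
choose[4, 2] @ H3
  branch[0] choose=4:
    throw(4) @ H2 caught ⇒ 16
    H3 returns [16]
  branch[1] choose=2:
    throw(4) @ H2 caught ⇒ 16
    H3 returns [16]
= [16, 16]

Answer: 2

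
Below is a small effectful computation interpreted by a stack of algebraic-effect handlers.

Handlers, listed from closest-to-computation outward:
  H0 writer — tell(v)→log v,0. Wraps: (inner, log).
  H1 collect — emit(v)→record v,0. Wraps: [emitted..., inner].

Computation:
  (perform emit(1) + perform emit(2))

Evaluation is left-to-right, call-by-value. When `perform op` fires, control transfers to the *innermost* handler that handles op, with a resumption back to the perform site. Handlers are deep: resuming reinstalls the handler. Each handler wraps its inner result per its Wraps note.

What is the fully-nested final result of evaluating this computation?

Answer: [1, 2, (0, ())]

Evaluation trace:
emit(1) @ H1 ⇒ out+=1
emit(2) @ H1 ⇒ out+=2
H0 returns (0, ())
H1 returns [1, 2, (0, ())]
= [1, 2, (0, ())]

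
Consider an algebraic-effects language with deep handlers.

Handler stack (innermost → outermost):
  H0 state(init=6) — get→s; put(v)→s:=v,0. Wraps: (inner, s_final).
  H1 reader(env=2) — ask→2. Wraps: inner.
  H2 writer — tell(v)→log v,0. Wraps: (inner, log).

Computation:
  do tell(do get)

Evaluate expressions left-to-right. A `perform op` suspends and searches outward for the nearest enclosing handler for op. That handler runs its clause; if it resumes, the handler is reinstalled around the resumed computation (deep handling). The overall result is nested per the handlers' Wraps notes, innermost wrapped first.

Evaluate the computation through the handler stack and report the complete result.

Step-by-step:
get @ H0 ⇒ 6
tell(6) @ H2 ⇒ log+=6
H0 returns (0, 6)
H1 returns (0, 6)
H2 returns ((0, 6), (6))
= ((0, 6), (6))

Answer: ((0, 6), (6))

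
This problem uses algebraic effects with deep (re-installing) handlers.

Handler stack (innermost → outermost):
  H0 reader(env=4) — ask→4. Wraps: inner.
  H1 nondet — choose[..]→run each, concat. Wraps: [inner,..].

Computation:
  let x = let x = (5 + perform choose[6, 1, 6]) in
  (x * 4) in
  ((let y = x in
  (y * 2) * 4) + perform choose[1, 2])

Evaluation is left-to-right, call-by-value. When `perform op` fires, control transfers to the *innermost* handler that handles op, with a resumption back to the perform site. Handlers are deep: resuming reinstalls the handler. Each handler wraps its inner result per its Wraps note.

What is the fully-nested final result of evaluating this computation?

Step-by-step:
choose[6, 1, 6] @ H1
  branch[0] choose=6:
    choose[1, 2] @ H1
      branch[0] choose=1:
        H0 returns 353
        H1 returns [353]
      branch[1] choose=2:
        H0 returns 354
        H1 returns [354]
  branch[1] choose=1:
    choose[1, 2] @ H1
      branch[0] choose=1:
        H0 returns 193
        H1 returns [193]
      branch[1] choose=2:
        H0 returns 194
        H1 returns [194]
  branch[2] choose=6:
    choose[1, 2] @ H1
      branch[0] choose=1:
        H0 returns 353
        H1 returns [353]
      branch[1] choose=2:
        H0 returns 354
        H1 returns [354]
= [353, 354, 193, 194, 353, 354]

Answer: [353, 354, 193, 194, 353, 354]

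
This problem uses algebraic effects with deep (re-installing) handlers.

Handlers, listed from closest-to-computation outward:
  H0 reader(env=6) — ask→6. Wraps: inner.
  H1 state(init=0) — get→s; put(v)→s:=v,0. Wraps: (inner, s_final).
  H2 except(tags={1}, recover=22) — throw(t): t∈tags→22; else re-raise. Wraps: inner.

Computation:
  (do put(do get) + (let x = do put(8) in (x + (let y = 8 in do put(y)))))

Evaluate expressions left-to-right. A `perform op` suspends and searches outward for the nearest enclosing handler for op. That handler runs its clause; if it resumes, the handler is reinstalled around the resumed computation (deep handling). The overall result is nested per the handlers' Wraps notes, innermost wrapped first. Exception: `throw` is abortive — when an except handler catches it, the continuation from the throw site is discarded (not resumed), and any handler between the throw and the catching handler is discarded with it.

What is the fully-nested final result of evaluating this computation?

Answer: (0, 8)

Evaluation trace:
get @ H1 ⇒ 0
put(0) @ H1 ⇒ s:=0
put(8) @ H1 ⇒ s:=8
put(8) @ H1 ⇒ s:=8
H0 returns 0
H1 returns (0, 8)
H2 returns (0, 8)
= (0, 8)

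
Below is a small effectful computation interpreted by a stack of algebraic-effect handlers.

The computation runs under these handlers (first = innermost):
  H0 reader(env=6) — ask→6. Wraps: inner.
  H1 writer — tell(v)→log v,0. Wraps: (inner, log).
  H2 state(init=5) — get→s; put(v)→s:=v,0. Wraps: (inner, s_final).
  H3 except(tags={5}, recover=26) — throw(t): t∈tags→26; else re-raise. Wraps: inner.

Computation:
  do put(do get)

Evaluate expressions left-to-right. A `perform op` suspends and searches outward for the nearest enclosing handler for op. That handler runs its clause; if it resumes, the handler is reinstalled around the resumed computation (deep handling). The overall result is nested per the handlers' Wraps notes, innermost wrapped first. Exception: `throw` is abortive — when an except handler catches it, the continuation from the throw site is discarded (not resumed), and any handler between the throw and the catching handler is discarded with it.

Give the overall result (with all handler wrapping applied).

Answer: ((0, ()), 5)

Evaluation trace:
get @ H2 ⇒ 5
put(5) @ H2 ⇒ s:=5
H0 returns 0
H1 returns (0, ())
H2 returns ((0, ()), 5)
H3 returns ((0, ()), 5)
= ((0, ()), 5)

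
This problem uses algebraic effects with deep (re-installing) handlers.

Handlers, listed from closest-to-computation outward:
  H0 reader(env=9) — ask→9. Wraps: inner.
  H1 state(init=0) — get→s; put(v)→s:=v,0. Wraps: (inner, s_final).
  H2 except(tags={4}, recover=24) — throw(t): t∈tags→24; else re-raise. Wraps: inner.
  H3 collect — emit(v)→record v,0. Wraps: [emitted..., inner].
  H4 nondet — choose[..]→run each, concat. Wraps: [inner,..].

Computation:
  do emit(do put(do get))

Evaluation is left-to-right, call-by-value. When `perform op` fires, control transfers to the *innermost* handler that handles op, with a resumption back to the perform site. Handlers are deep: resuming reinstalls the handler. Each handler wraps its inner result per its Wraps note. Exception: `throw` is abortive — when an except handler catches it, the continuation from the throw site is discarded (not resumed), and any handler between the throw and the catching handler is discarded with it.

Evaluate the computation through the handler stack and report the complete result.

Evaluation trace:
get @ H1 ⇒ 0
put(0) @ H1 ⇒ s:=0
emit(0) @ H3 ⇒ out+=0
H0 returns 0
H1 returns (0, 0)
H2 returns (0, 0)
H3 returns [0, (0, 0)]
H4 returns [[0, (0, 0)]]
= [[0, (0, 0)]]

Answer: [[0, (0, 0)]]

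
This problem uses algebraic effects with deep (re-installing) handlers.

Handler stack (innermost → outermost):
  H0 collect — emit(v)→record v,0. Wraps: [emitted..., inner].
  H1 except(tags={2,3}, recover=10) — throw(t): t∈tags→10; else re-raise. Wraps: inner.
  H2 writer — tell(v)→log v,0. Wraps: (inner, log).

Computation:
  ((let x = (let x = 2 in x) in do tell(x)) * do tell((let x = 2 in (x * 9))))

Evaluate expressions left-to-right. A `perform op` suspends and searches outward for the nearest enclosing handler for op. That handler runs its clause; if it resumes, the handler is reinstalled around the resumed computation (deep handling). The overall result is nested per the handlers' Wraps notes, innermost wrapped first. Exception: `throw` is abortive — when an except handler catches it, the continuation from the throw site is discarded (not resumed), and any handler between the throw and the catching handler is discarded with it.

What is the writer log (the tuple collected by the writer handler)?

Evaluation trace:
tell(2) @ H2 ⇒ log+=2
tell(18) @ H2 ⇒ log+=18
H0 returns [0]
H1 returns [0]
H2 returns ([0], (2, 18))
= ([0], (2, 18))

Answer: (2, 18)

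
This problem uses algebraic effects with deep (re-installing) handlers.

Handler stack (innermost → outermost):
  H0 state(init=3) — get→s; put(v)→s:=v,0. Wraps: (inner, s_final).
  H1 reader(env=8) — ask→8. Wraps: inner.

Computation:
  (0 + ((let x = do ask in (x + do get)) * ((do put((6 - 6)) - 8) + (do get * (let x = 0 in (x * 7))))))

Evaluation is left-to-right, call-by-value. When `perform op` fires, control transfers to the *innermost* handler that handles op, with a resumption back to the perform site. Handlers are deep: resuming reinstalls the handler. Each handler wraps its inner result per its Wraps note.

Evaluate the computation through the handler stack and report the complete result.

Evaluation trace:
ask @ H1 ⇒ 8
get @ H0 ⇒ 3
put(0) @ H0 ⇒ s:=0
get @ H0 ⇒ 0
H0 returns (-88, 0)
H1 returns (-88, 0)
= (-88, 0)

Answer: (-88, 0)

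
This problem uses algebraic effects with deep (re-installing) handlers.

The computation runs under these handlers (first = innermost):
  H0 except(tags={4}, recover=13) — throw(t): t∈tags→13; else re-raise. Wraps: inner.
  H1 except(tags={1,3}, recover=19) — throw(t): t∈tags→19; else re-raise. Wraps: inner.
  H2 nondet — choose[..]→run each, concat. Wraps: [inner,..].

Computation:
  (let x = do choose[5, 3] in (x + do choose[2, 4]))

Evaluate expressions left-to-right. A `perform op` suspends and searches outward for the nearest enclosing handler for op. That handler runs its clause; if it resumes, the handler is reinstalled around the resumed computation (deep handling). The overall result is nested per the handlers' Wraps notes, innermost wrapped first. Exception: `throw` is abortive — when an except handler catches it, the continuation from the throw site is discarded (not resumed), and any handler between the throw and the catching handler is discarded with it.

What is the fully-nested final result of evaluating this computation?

Evaluation trace:
choose[5, 3] @ H2
  branch[0] choose=5:
    choose[2, 4] @ H2
      branch[0] choose=2:
        H0 returns 7
        H1 returns 7
        H2 returns [7]
      branch[1] choose=4:
        H0 returns 9
        H1 returns 9
        H2 returns [9]
  branch[1] choose=3:
    choose[2, 4] @ H2
      branch[0] choose=2:
        H0 returns 5
        H1 returns 5
        H2 returns [5]
      branch[1] choose=4:
        H0 returns 7
        H1 returns 7
        H2 returns [7]
= [7, 9, 5, 7]

Answer: [7, 9, 5, 7]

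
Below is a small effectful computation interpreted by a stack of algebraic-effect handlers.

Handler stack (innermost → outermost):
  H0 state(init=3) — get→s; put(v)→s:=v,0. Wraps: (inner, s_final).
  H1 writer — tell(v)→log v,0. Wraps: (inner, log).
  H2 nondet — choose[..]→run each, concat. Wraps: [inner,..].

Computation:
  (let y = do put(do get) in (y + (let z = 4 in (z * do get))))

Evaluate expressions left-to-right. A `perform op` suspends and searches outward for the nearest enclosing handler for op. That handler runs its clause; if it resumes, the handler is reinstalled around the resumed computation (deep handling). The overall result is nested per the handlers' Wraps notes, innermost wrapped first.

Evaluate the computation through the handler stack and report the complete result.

Answer: [((12, 3), ())]

Working:
get @ H0 ⇒ 3
put(3) @ H0 ⇒ s:=3
get @ H0 ⇒ 3
H0 returns (12, 3)
H1 returns ((12, 3), ())
H2 returns [((12, 3), ())]
= [((12, 3), ())]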